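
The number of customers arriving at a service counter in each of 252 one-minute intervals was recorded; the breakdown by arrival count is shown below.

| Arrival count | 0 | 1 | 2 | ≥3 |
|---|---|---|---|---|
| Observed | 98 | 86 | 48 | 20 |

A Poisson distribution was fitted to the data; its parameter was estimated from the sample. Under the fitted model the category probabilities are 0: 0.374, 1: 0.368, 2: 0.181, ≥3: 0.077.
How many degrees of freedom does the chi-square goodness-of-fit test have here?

2

There are k = 4 categories and 1 parameter estimated from the data, so df = 4 − 1 − 1 = 2.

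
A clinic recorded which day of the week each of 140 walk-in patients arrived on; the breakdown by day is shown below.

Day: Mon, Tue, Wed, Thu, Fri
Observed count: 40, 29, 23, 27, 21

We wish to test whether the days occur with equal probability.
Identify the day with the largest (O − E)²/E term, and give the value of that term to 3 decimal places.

Under H₀ each category has probability 1/5, so each expected count is 140/5 = 28.
Mon: (40 − 28)²/28 = 144/28 = 5.1429
Tue: (29 − 28)²/28 = 1/28 = 0.0357
Wed: (23 − 28)²/28 = 25/28 = 0.8929
Thu: (27 − 28)²/28 = 1/28 = 0.0357
Fri: (21 − 28)²/28 = 49/28 = 1.7500
The largest term is for Mon: 5.143.

Mon, 5.143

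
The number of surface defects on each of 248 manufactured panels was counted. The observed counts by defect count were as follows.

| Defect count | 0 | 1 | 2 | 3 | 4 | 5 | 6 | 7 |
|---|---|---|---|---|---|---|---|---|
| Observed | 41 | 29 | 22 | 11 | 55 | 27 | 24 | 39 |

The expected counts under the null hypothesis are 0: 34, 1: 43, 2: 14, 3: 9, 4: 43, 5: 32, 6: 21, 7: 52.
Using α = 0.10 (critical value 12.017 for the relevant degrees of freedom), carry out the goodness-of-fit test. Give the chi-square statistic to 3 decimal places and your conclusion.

0: (41 − 34)²/34 = 49/34 = 1.4412
1: (29 − 43)²/43 = 196/43 = 4.5581
2: (22 − 14)²/14 = 64/14 = 4.5714
3: (11 − 9)²/9 = 4/9 = 0.4444
4: (55 − 43)²/43 = 144/43 = 3.3488
5: (27 − 32)²/32 = 25/32 = 0.7813
6: (24 − 21)²/21 = 9/21 = 0.4286
7: (39 − 52)²/52 = 169/52 = 3.2500
Sum = 18.824
df = 7. Since 18.824 > 12.017, we reject H₀.

18.824; reject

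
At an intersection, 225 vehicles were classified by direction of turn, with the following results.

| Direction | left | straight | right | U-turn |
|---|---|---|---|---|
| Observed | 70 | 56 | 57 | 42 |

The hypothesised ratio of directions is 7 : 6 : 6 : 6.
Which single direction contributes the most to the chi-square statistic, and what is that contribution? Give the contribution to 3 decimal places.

U-turn, 2.667

Ratio total = 25. Expected counts: 225×7/25 = 63, 225×6/25 = 54, 225×6/25 = 54, 225×6/25 = 54.
left: (70 − 63)²/63 = 49/63 = 0.7778
straight: (56 − 54)²/54 = 4/54 = 0.0741
right: (57 − 54)²/54 = 9/54 = 0.1667
U-turn: (42 − 54)²/54 = 144/54 = 2.6667
The largest term is for U-turn: 2.667.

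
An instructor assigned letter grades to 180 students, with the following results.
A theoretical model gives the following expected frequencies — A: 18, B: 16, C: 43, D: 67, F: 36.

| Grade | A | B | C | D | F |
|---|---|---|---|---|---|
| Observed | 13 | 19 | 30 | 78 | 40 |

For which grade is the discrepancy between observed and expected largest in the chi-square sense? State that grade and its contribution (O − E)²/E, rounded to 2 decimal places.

C, 3.93

A: (13 − 18)²/18 = 25/18 = 1.389
B: (19 − 16)²/16 = 9/16 = 0.563
C: (30 − 43)²/43 = 169/43 = 3.930
D: (78 − 67)²/67 = 121/67 = 1.806
F: (40 − 36)²/36 = 16/36 = 0.444
The largest term is for C: 3.93.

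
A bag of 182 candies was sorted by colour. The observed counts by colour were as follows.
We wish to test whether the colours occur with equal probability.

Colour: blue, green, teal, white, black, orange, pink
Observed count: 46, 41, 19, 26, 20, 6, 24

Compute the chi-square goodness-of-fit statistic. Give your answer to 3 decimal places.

42.846

Expected count for each of the 7 categories: 182/7 = 26.
χ² = (46−26)²/26 + (41−26)²/26 + (19−26)²/26 + (26−26)²/26 + (20−26)²/26 + (6−26)²/26 + (24−26)²/26
   = 15.3846 + 8.6538 + 1.8846 + 0.0000 + 1.3846 + 15.3846 + 0.1538
Sum = 42.846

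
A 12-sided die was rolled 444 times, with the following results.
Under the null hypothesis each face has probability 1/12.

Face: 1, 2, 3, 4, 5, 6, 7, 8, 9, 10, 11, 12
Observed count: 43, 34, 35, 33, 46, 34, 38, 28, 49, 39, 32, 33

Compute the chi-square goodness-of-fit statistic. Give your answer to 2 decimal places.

11.51

Expected count for each of the 12 categories: 444/12 = 37.
1: (43 − 37)²/37 = 36/37 = 0.973
2: (34 − 37)²/37 = 9/37 = 0.243
3: (35 − 37)²/37 = 4/37 = 0.108
4: (33 − 37)²/37 = 16/37 = 0.432
5: (46 − 37)²/37 = 81/37 = 2.189
6: (34 − 37)²/37 = 9/37 = 0.243
7: (38 − 37)²/37 = 1/37 = 0.027
8: (28 − 37)²/37 = 81/37 = 2.189
9: (49 − 37)²/37 = 144/37 = 3.892
10: (39 − 37)²/37 = 4/37 = 0.108
11: (32 − 37)²/37 = 25/37 = 0.676
12: (33 − 37)²/37 = 16/37 = 0.432
Sum = 11.51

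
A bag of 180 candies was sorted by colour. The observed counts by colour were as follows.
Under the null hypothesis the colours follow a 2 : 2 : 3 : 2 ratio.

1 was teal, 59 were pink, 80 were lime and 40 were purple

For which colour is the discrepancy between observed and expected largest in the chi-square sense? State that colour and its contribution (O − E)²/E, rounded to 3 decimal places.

Ratio total = 9. Expected counts: 180×2/9 = 40, 180×2/9 = 40, 180×3/9 = 60, 180×2/9 = 40.
teal: (1 − 40)²/40 = 1521/40 = 38.0250
pink: (59 − 40)²/40 = 361/40 = 9.0250
lime: (80 − 60)²/60 = 400/60 = 6.6667
purple: (40 − 40)²/40 = 0/40 = 0.0000
The largest term is for teal: 38.025.

teal, 38.025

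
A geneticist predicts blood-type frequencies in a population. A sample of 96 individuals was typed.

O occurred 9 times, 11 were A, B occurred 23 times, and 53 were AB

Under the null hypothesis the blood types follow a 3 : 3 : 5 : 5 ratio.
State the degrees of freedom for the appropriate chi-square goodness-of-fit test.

3

There are k = 4 categories and no parameters were estimated from the data, so df = 4 − 1 = 3.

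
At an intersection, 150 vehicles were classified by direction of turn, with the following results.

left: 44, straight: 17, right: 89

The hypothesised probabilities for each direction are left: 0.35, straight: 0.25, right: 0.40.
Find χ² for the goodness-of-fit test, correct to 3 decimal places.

Expected counts E_i = n·p_i: 150×0.35 = 52.5, 150×0.25 = 37.5, 150×0.40 = 60.
left: (44 − 52.5)²/52.5 = 72.25/52.5 = 1.3762
straight: (17 − 37.5)²/37.5 = 420.25/37.5 = 11.2067
right: (89 − 60)²/60 = 841/60 = 14.0167
Sum = 26.600

26.600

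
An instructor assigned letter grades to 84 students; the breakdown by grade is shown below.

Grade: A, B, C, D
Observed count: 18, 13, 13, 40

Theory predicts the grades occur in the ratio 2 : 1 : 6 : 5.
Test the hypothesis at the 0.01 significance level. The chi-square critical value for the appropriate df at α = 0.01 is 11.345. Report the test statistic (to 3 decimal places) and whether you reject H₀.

29.194; reject

Ratio total = 14. Expected counts: 84×2/14 = 12, 84×1/14 = 6, 84×6/14 = 36, 84×5/14 = 30.
A: (18 − 12)²/12 = 36/12 = 3.0000
B: (13 − 6)²/6 = 49/6 = 8.1667
C: (13 − 36)²/36 = 529/36 = 14.6944
D: (40 − 30)²/30 = 100/30 = 3.3333
Sum = 29.194
df = 3. Since 29.194 > 11.345, we reject H₀.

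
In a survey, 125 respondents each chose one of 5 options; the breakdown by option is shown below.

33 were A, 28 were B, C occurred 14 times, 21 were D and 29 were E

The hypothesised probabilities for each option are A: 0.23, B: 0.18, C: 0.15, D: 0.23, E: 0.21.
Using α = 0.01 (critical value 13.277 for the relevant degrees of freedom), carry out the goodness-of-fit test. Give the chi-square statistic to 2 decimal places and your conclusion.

Expected counts E_i = n·p_i: 125×0.23 = 28.75, 125×0.18 = 22.5, 125×0.15 = 18.75, 125×0.23 = 28.75, 125×0.21 = 26.25.
A: (33 − 28.75)²/28.75 = 18.0625/28.75 = 0.628
B: (28 − 22.5)²/22.5 = 30.25/22.5 = 1.344
C: (14 − 18.75)²/18.75 = 22.5625/18.75 = 1.203
D: (21 − 28.75)²/28.75 = 60.0625/28.75 = 2.089
E: (29 − 26.25)²/26.25 = 7.5625/26.25 = 0.288
Sum = 5.55
df = 4. Since 5.55 < 13.277, we do not reject H₀.

5.55; do not reject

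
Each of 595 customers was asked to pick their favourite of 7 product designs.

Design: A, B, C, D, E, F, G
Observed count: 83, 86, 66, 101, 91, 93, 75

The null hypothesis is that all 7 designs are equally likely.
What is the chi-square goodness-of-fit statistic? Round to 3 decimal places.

Expected count for each of the 7 categories: 595/7 = 85.
cat         O        E   (O−E)²/E
A          83       85     0.0471
B          86       85     0.0118
C          66       85     4.2471
D         101       85     3.0118
E          91       85     0.4235
F          93       85     0.7529
G          75       85     1.1765
Sum = 9.671

9.671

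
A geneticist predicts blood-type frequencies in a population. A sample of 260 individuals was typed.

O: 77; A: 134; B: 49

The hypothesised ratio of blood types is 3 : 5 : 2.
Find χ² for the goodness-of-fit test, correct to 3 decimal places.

Ratio total = 10. Expected counts: 260×3/10 = 78, 260×5/10 = 130, 260×2/10 = 52.
O: (77 − 78)²/78 = 1/78 = 0.0128
A: (134 − 130)²/130 = 16/130 = 0.1231
B: (49 − 52)²/52 = 9/52 = 0.1731
Sum = 0.309

0.309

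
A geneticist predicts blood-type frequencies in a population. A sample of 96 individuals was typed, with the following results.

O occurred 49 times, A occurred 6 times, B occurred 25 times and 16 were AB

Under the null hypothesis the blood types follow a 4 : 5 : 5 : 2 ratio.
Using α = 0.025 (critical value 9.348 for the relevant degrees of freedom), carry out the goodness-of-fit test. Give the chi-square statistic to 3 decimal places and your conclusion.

47.408; reject

Ratio total = 16. Expected counts: 96×4/16 = 24, 96×5/16 = 30, 96×5/16 = 30, 96×2/16 = 12.
χ² = (49−24)²/24 + (6−30)²/30 + (25−30)²/30 + (16−12)²/12
   = 26.0417 + 19.2000 + 0.8333 + 1.3333
Sum = 47.408
df = 3. Since 47.408 > 9.348, we reject H₀.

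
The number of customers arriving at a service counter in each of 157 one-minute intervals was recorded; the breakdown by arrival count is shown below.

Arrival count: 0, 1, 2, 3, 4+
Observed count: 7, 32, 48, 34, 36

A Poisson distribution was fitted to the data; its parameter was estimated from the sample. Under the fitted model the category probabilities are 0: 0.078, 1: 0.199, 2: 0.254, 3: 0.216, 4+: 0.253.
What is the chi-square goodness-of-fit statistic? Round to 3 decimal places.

Expected counts E_i = n·p_i: 157×0.078 = 12.246, 157×0.199 = 31.243, 157×0.254 = 39.878, 157×0.216 = 33.912, 157×0.253 = 39.721.
χ² = (7−12.246)²/12.246 + (32−31.243)²/31.243 + (48−39.878)²/39.878 + (34−33.912)²/33.912 + (36−39.721)²/39.721
   = 2.2473 + 0.0183 + 1.6542 + 0.0002 + 0.3486
Sum = 4.269

4.269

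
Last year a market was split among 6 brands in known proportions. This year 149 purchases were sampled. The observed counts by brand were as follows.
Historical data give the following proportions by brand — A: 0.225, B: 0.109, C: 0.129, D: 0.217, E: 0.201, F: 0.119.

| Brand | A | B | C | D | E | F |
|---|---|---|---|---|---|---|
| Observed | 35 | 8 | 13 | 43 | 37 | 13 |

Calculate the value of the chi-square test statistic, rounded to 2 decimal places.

Expected counts E_i = n·p_i: 149×0.225 = 33.525, 149×0.109 = 16.241, 149×0.129 = 19.221, 149×0.217 = 32.333, 149×0.201 = 29.949, 149×0.119 = 17.731.
cat         O        E   (O−E)²/E
A          35   33.525      0.065
B           8   16.241      4.182
C          13   19.221      2.013
D          43   32.333      3.519
E          37   29.949      1.660
F          13   17.731      1.262
Sum = 12.70

12.70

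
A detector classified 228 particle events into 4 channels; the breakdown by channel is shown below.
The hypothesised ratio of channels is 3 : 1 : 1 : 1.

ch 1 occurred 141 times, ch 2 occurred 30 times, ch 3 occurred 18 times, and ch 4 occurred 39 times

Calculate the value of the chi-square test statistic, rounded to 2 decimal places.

18.63

Ratio total = 6. Expected counts: 228×3/6 = 114, 228×1/6 = 38, 228×1/6 = 38, 228×1/6 = 38.
cat         O        E   (O−E)²/E
ch 1      141      114      6.395
ch 2       30       38      1.684
ch 3       18       38     10.526
ch 4       39       38      0.026
Sum = 18.63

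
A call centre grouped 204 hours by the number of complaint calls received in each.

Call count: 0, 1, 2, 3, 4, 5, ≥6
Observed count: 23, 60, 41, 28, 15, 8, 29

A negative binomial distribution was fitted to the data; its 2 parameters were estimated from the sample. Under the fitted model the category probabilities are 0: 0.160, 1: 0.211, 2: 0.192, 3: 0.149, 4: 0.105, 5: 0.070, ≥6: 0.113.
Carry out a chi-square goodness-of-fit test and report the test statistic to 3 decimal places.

Expected counts E_i = n·p_i: 204×0.160 = 32.64, 204×0.211 = 43.044, 204×0.192 = 39.168, 204×0.149 = 30.396, 204×0.105 = 21.42, 204×0.070 = 14.28, 204×0.113 = 23.052.
χ² = (23−32.64)²/32.64 + (60−43.044)²/43.044 + (41−39.168)²/39.168 + (28−30.396)²/30.396 + (15−21.42)²/21.42 + (8−14.28)²/14.28 + (29−23.052)²/23.052
   = 2.8471 + 6.6793 + 0.0857 + 0.1889 + 1.9242 + 2.7618 + 1.5347
Sum = 16.022

16.022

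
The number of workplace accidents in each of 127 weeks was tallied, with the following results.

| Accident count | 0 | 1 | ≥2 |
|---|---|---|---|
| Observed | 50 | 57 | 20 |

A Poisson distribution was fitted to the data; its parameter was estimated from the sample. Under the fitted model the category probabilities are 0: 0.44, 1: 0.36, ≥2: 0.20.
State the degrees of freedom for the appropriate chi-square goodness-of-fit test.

1

There are k = 3 categories and 1 parameter estimated from the data, so df = 3 − 1 − 1 = 1.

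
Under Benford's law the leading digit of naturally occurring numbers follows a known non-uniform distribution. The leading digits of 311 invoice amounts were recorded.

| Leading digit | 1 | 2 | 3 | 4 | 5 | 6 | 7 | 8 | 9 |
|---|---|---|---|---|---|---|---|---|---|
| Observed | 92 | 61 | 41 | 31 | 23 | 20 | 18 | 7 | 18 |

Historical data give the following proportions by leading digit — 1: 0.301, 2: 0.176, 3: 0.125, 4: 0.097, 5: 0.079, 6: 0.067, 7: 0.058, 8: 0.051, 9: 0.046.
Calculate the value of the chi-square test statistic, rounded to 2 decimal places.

6.92

Expected counts E_i = n·p_i: 311×0.301 = 93.611, 311×0.176 = 54.736, 311×0.125 = 38.875, 311×0.097 = 30.167, 311×0.079 = 24.569, 311×0.067 = 20.837, 311×0.058 = 18.038, 311×0.051 = 15.861, 311×0.046 = 14.306.
χ² = (92−93.611)²/93.611 + (61−54.736)²/54.736 + (41−38.875)²/38.875 + (31−30.167)²/30.167 + (23−24.569)²/24.569 + (20−20.837)²/20.837 + (18−18.038)²/18.038 + (7−15.861)²/15.861 + (18−14.306)²/14.306
   = 0.028 + 0.717 + 0.116 + 0.023 + 0.100 + 0.034 + 0.000 + 4.950 + 0.954
Sum = 6.92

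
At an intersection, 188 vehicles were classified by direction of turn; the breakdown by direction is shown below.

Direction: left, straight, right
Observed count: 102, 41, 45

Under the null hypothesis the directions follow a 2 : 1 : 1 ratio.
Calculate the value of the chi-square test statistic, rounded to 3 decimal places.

Ratio total = 4. Expected counts: 188×2/4 = 94, 188×1/4 = 47, 188×1/4 = 47.
cat           O        E   (O−E)²/E
left        102       94     0.6809
straight     41       47     0.7660
right        45       47     0.0851
Sum = 1.532

1.532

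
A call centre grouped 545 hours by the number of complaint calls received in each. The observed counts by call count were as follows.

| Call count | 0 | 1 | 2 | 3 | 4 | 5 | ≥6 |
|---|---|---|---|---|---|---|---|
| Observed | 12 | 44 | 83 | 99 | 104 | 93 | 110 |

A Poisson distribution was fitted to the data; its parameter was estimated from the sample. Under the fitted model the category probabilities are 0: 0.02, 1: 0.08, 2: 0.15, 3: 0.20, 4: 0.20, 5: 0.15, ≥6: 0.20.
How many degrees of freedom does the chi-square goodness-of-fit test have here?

There are k = 7 categories and 1 parameter estimated from the data, so df = 7 − 1 − 1 = 5.

5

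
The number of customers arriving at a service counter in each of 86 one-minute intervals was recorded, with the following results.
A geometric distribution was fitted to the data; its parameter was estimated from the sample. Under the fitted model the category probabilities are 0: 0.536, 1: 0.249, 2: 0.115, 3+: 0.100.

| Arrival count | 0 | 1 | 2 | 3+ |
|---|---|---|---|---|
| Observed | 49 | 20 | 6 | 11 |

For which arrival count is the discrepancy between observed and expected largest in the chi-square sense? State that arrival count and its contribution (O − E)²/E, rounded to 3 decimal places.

2, 1.530

Expected counts E_i = n·p_i: 86×0.536 = 46.096, 86×0.249 = 21.414, 86×0.115 = 9.89, 86×0.100 = 8.6.
cat         O        E   (O−E)²/E
0          49   46.096     0.1829
1          20   21.414     0.0934
2           6     9.89     1.5300
3+         11      8.6     0.6698
The largest term is for 2: 1.530.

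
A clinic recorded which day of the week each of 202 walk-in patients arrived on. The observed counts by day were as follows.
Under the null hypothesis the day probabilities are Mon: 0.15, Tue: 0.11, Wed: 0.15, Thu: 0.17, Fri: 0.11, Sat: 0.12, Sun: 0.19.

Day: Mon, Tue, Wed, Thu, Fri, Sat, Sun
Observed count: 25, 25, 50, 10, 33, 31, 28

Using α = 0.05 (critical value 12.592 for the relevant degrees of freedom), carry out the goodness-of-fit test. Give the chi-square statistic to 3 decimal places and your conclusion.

41.258; reject

Expected counts E_i = n·p_i: 202×0.15 = 30.3, 202×0.11 = 22.22, 202×0.15 = 30.3, 202×0.17 = 34.34, 202×0.11 = 22.22, 202×0.12 = 24.24, 202×0.19 = 38.38.
cat         O        E   (O−E)²/E
Mon        25     30.3     0.9271
Tue        25    22.22     0.3478
Wed        50     30.3    12.8083
Thu        10    34.34    17.2521
Fri        33    22.22     5.2299
Sat        31    24.24     1.8852
Sun        28    38.38     2.8073
Sum = 41.258
df = 6. Since 41.258 > 12.592, we reject H₀.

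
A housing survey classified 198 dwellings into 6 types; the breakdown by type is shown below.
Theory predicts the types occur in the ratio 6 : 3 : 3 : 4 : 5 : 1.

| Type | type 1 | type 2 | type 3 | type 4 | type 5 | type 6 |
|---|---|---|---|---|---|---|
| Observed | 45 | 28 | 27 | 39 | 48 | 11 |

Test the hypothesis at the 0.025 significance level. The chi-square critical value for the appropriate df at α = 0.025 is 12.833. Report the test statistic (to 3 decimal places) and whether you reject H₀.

Ratio total = 22. Expected counts: 198×6/22 = 54, 198×3/22 = 27, 198×3/22 = 27, 198×4/22 = 36, 198×5/22 = 45, 198×1/22 = 9.
cat         O        E   (O−E)²/E
type 1     45       54     1.5000
type 2     28       27     0.0370
type 3     27       27     0.0000
type 4     39       36     0.2500
type 5     48       45     0.2000
type 6     11        9     0.4444
Sum = 2.431
df = 5. Since 2.431 < 12.833, we do not reject H₀.

2.431; do not reject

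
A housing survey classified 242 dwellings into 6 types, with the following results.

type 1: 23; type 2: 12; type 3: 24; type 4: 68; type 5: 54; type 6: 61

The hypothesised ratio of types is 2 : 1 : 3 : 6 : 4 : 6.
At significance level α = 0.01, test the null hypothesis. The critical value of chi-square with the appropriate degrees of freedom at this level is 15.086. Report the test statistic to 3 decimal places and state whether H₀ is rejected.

5.303; do not reject

Ratio total = 22. Expected counts: 242×2/22 = 22, 242×1/22 = 11, 242×3/22 = 33, 242×6/22 = 66, 242×4/22 = 44, 242×6/22 = 66.
χ² = (23−22)²/22 + (12−11)²/11 + (24−33)²/33 + (68−66)²/66 + (54−44)²/44 + (61−66)²/66
   = 0.0455 + 0.0909 + 2.4545 + 0.0606 + 2.2727 + 0.3788
Sum = 5.303
df = 5. Since 5.303 < 15.086, we do not reject H₀.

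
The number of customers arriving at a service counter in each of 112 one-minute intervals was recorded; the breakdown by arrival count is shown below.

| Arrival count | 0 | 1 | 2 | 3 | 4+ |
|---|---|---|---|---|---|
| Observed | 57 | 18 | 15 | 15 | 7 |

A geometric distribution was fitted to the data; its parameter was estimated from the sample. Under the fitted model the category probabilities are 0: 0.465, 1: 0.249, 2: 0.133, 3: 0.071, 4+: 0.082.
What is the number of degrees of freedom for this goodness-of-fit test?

3

There are k = 5 categories and 1 parameter estimated from the data, so df = 5 − 1 − 1 = 3.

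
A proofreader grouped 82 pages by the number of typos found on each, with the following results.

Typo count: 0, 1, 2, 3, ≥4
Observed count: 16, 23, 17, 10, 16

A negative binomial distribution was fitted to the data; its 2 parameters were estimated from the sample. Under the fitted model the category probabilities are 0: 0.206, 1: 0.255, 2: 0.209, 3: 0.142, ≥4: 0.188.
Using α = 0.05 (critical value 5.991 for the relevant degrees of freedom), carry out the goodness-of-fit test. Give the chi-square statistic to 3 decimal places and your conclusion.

0.511; do not reject

Expected counts E_i = n·p_i: 82×0.206 = 16.892, 82×0.255 = 20.91, 82×0.209 = 17.138, 82×0.142 = 11.644, 82×0.188 = 15.416.
cat         O        E   (O−E)²/E
0          16   16.892     0.0471
1          23    20.91     0.2089
2          17   17.138     0.0011
3          10   11.644     0.2321
≥4         16   15.416     0.0221
Sum = 0.511
df = 2. Since 0.511 < 5.991, we do not reject H₀.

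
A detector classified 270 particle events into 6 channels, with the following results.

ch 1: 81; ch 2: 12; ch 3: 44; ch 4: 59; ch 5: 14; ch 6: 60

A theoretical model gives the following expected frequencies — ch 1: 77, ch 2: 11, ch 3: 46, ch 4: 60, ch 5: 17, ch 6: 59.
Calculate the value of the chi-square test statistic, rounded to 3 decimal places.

χ² = (81−77)²/77 + (12−11)²/11 + (44−46)²/46 + (59−60)²/60 + (14−17)²/17 + (60−59)²/59
   = 0.2078 + 0.0909 + 0.0870 + 0.0167 + 0.5294 + 0.0169
Sum = 0.949

0.949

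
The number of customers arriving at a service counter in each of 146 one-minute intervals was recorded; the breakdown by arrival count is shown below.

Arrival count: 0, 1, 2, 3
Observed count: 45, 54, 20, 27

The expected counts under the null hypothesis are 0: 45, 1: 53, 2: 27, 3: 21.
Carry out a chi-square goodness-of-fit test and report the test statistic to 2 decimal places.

0: (45 − 45)²/45 = 0/45 = 0.000
1: (54 − 53)²/53 = 1/53 = 0.019
2: (20 − 27)²/27 = 49/27 = 1.815
3: (27 − 21)²/21 = 36/21 = 1.714
Sum = 3.55

3.55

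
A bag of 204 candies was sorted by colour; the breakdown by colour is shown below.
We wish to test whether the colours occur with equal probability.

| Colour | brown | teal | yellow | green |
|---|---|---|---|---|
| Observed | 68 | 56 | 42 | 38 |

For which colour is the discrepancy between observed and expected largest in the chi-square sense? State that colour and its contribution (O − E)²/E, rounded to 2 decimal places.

brown, 5.67

Expected count for each of the 4 categories: 204/4 = 51.
cat         O        E   (O−E)²/E
brown      68       51      5.667
teal       56       51      0.490
yellow     42       51      1.588
green      38       51      3.314
The largest term is for brown: 5.67.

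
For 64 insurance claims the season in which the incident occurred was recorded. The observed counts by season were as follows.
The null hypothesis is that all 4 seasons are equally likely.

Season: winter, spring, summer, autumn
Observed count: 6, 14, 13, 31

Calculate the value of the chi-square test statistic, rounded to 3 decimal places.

Under H₀ each category has probability 1/4, so each expected count is 64/4 = 16.
cat         O        E   (O−E)²/E
winter      6       16     6.2500
spring     14       16     0.2500
summer     13       16     0.5625
autumn     31       16    14.0625
Sum = 21.125

21.125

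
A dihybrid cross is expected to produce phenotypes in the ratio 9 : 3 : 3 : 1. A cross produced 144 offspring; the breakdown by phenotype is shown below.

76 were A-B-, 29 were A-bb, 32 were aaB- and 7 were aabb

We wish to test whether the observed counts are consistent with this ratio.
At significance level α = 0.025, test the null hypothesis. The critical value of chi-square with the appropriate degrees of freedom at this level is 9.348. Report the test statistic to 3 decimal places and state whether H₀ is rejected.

Ratio total = 16. Expected counts: 144×9/16 = 81, 144×3/16 = 27, 144×3/16 = 27, 144×1/16 = 9.
χ² = (76−81)²/81 + (29−27)²/27 + (32−27)²/27 + (7−9)²/9
   = 0.3086 + 0.1481 + 0.9259 + 0.4444
Sum = 1.827
df = 3. Since 1.827 < 9.348, we do not reject H₀.

1.827; do not reject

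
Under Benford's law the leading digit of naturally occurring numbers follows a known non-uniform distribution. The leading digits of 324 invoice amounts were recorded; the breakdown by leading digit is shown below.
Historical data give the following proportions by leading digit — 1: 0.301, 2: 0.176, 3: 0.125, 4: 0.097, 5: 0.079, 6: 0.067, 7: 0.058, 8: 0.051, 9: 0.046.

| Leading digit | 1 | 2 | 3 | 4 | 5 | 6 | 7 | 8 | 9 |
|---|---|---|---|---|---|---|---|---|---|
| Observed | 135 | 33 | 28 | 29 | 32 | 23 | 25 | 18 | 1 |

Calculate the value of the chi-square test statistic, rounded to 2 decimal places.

45.40

Expected counts E_i = n·p_i: 324×0.301 = 97.524, 324×0.176 = 57.024, 324×0.125 = 40.5, 324×0.097 = 31.428, 324×0.079 = 25.596, 324×0.067 = 21.708, 324×0.058 = 18.792, 324×0.051 = 16.524, 324×0.046 = 14.904.
1: (135 − 97.524)²/97.524 = 1404.450576/97.524 = 14.401
2: (33 − 57.024)²/57.024 = 577.152576/57.024 = 10.121
3: (28 − 40.5)²/40.5 = 156.25/40.5 = 3.858
4: (29 − 31.428)²/31.428 = 5.895184/31.428 = 0.188
5: (32 − 25.596)²/25.596 = 41.011216/25.596 = 1.602
6: (23 − 21.708)²/21.708 = 1.669264/21.708 = 0.077
7: (25 − 18.792)²/18.792 = 38.539264/18.792 = 2.051
8: (18 − 16.524)²/16.524 = 2.178576/16.524 = 0.132
9: (1 − 14.904)²/14.904 = 193.321216/14.904 = 12.971
Sum = 45.40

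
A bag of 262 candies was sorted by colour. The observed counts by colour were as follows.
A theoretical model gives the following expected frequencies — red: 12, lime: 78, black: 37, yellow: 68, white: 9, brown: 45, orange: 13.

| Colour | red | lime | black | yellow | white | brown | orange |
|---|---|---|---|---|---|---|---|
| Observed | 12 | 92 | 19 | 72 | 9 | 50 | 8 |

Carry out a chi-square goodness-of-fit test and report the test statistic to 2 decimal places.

cat         O        E   (O−E)²/E
red        12       12      0.000
lime       92       78      2.513
black      19       37      8.757
yellow     72       68      0.235
white       9        9      0.000
brown      50       45      0.556
orange      8       13      1.923
Sum = 13.98

13.98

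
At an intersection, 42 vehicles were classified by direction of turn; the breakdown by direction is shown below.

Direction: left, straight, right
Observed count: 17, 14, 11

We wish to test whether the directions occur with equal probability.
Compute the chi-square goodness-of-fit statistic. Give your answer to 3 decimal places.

1.286

Under H₀ each category has probability 1/3, so each expected count is 42/3 = 14.
χ² = (17−14)²/14 + (14−14)²/14 + (11−14)²/14
   = 0.6429 + 0.0000 + 0.6429
Sum = 1.286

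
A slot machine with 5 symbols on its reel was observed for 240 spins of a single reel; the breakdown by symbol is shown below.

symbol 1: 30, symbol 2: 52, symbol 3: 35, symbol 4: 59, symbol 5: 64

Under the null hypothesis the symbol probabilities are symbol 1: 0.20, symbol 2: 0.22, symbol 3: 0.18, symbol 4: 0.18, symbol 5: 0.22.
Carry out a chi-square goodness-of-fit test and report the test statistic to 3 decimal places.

16.473

Expected counts E_i = n·p_i: 240×0.20 = 48, 240×0.22 = 52.8, 240×0.18 = 43.2, 240×0.18 = 43.2, 240×0.22 = 52.8.
symbol 1: (30 − 48)²/48 = 324/48 = 6.7500
symbol 2: (52 − 52.8)²/52.8 = 0.64/52.8 = 0.0121
symbol 3: (35 − 43.2)²/43.2 = 67.24/43.2 = 1.5565
symbol 4: (59 − 43.2)²/43.2 = 249.64/43.2 = 5.7787
symbol 5: (64 − 52.8)²/52.8 = 125.44/52.8 = 2.3758
Sum = 16.473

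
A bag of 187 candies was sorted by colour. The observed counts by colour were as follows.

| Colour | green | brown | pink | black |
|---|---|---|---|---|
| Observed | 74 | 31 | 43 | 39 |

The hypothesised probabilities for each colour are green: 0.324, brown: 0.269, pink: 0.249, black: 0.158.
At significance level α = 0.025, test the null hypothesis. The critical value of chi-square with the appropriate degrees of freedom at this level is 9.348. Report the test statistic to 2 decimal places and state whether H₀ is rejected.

Expected counts E_i = n·p_i: 187×0.324 = 60.588, 187×0.269 = 50.303, 187×0.249 = 46.563, 187×0.158 = 29.546.
green: (74 − 60.588)²/60.588 = 179.881744/60.588 = 2.969
brown: (31 − 50.303)²/50.303 = 372.605809/50.303 = 7.407
pink: (43 − 46.563)²/46.563 = 12.694969/46.563 = 0.273
black: (39 − 29.546)²/29.546 = 89.378116/29.546 = 3.025
Sum = 13.67
df = 3. Since 13.67 > 9.348, we reject H₀.

13.67; reject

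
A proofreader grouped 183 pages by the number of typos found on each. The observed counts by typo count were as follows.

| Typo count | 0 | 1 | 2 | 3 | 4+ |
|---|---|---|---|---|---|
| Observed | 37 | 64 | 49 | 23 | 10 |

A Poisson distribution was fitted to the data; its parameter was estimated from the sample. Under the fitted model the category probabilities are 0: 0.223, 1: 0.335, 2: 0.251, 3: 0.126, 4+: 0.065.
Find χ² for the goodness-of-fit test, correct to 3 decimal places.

0.981

Expected counts E_i = n·p_i: 183×0.223 = 40.809, 183×0.335 = 61.305, 183×0.251 = 45.933, 183×0.126 = 23.058, 183×0.065 = 11.895.
cat         O        E   (O−E)²/E
0          37   40.809     0.3555
1          64   61.305     0.1185
2          49   45.933     0.2048
3          23   23.058     0.0001
4+         10   11.895     0.3019
Sum = 0.981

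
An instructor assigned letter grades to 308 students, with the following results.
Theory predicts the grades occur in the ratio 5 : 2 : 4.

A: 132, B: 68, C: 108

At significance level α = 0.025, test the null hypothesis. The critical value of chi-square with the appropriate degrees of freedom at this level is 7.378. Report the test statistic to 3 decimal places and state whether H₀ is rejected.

3.171; do not reject

Ratio total = 11. Expected counts: 308×5/11 = 140, 308×2/11 = 56, 308×4/11 = 112.
cat         O        E   (O−E)²/E
A         132      140     0.4571
B          68       56     2.5714
C         108      112     0.1429
Sum = 3.171
df = 2. Since 3.171 < 7.378, we do not reject H₀.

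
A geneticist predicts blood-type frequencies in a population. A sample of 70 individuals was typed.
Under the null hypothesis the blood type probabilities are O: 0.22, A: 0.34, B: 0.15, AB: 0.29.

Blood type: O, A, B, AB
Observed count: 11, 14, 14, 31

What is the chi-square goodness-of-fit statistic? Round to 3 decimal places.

12.099

Expected counts E_i = n·p_i: 70×0.22 = 15.4, 70×0.34 = 23.8, 70×0.15 = 10.5, 70×0.29 = 20.3.
cat         O        E   (O−E)²/E
O          11     15.4     1.2571
A          14     23.8     4.0353
B          14     10.5     1.1667
AB         31     20.3     5.6399
Sum = 12.099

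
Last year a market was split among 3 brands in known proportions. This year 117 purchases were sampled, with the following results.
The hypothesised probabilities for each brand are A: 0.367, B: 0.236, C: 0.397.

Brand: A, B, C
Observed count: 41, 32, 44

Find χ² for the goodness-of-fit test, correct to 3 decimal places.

Expected counts E_i = n·p_i: 117×0.367 = 42.939, 117×0.236 = 27.612, 117×0.397 = 46.449.
cat         O        E   (O−E)²/E
A          41   42.939     0.0876
B          32   27.612     0.6973
C          44   46.449     0.1291
Sum = 0.914

0.914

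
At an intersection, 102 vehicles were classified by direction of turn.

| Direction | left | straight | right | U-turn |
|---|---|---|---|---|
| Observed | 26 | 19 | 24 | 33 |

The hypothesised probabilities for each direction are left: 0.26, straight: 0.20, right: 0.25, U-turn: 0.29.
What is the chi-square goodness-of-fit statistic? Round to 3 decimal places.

0.590

Expected counts E_i = n·p_i: 102×0.26 = 26.52, 102×0.20 = 20.4, 102×0.25 = 25.5, 102×0.29 = 29.58.
cat           O        E   (O−E)²/E
left         26    26.52     0.0102
straight     19     20.4     0.0961
right        24     25.5     0.0882
U-turn       33    29.58     0.3954
Sum = 0.590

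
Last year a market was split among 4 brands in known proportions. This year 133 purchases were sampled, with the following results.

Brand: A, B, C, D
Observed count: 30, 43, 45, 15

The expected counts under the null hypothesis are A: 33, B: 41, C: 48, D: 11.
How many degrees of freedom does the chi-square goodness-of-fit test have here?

There are k = 4 categories and no parameters were estimated from the data, so df = 4 − 1 = 3.

3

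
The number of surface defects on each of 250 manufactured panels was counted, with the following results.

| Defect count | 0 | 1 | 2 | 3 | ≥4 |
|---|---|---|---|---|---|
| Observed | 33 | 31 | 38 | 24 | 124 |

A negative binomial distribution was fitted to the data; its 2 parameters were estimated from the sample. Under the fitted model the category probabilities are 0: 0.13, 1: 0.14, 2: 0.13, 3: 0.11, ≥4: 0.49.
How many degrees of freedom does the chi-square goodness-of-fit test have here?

2

There are k = 5 categories and 2 parameters estimated from the data, so df = 5 − 1 − 2 = 2.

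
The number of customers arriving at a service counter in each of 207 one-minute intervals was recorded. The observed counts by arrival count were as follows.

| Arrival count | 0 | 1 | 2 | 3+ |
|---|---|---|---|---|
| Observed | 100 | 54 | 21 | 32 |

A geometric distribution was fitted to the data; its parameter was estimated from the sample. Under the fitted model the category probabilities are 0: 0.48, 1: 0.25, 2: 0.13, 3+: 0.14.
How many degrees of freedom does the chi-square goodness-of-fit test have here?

There are k = 4 categories and 1 parameter estimated from the data, so df = 4 − 1 − 1 = 2.

2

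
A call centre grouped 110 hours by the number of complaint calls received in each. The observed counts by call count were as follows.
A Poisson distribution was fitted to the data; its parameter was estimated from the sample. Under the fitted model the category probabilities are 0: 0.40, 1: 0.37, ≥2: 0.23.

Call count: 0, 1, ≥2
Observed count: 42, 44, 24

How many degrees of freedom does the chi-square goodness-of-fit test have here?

1

There are k = 3 categories and 1 parameter estimated from the data, so df = 3 − 1 − 1 = 1.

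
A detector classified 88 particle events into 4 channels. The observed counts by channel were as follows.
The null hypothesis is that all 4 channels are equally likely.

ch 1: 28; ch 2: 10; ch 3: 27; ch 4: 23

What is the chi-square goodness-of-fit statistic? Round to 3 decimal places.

Under H₀ each category has probability 1/4, so each expected count is 88/4 = 22.
cat         O        E   (O−E)²/E
ch 1       28       22     1.6364
ch 2       10       22     6.5455
ch 3       27       22     1.1364
ch 4       23       22     0.0455
Sum = 9.364

9.364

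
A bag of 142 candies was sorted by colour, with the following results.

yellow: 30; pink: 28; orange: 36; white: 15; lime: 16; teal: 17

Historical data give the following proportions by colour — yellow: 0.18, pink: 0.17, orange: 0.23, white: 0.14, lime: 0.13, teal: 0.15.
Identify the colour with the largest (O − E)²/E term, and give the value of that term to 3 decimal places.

white, 1.198

Expected counts E_i = n·p_i: 142×0.18 = 25.56, 142×0.17 = 24.14, 142×0.23 = 32.66, 142×0.14 = 19.88, 142×0.13 = 18.46, 142×0.15 = 21.3.
χ² = (30−25.56)²/25.56 + (28−24.14)²/24.14 + (36−32.66)²/32.66 + (15−19.88)²/19.88 + (16−18.46)²/18.46 + (17−21.3)²/21.3
   = 0.7713 + 0.6172 + 0.3416 + 1.1979 + 0.3278 + 0.8681
The largest term is for white: 1.198.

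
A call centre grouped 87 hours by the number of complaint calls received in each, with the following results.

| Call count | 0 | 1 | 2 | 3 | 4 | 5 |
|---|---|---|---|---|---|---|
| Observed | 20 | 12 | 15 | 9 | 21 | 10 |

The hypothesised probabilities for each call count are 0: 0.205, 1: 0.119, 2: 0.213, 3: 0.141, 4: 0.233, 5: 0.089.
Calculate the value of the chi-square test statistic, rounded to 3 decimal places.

Expected counts E_i = n·p_i: 87×0.205 = 17.835, 87×0.119 = 10.353, 87×0.213 = 18.531, 87×0.141 = 12.267, 87×0.233 = 20.271, 87×0.089 = 7.743.
χ² = (20−17.835)²/17.835 + (12−10.353)²/10.353 + (15−18.531)²/18.531 + (9−12.267)²/12.267 + (21−20.271)²/20.271 + (10−7.743)²/7.743
   = 0.2628 + 0.2620 + 0.6728 + 0.8701 + 0.0262 + 0.6579
Sum = 2.752

2.752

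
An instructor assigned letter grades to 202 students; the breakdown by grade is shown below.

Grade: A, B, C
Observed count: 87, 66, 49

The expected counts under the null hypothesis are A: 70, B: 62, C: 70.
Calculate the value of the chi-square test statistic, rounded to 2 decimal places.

10.69

cat         O        E   (O−E)²/E
A          87       70      4.129
B          66       62      0.258
C          49       70      6.300
Sum = 10.69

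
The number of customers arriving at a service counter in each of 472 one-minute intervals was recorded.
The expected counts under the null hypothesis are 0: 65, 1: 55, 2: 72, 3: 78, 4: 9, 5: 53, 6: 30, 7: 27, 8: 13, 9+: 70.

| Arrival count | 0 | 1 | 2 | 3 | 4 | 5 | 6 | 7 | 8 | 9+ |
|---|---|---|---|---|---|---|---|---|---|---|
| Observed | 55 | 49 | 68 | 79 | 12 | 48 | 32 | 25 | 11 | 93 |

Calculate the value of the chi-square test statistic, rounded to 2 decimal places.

12.05

0: (55 − 65)²/65 = 100/65 = 1.538
1: (49 − 55)²/55 = 36/55 = 0.655
2: (68 − 72)²/72 = 16/72 = 0.222
3: (79 − 78)²/78 = 1/78 = 0.013
4: (12 − 9)²/9 = 9/9 = 1.000
5: (48 − 53)²/53 = 25/53 = 0.472
6: (32 − 30)²/30 = 4/30 = 0.133
7: (25 − 27)²/27 = 4/27 = 0.148
8: (11 − 13)²/13 = 4/13 = 0.308
9+: (93 − 70)²/70 = 529/70 = 7.557
Sum = 12.05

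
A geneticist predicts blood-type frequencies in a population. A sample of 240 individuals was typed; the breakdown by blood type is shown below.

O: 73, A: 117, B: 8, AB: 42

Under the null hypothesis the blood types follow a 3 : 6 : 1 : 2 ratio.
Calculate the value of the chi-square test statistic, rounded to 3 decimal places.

Ratio total = 12. Expected counts: 240×3/12 = 60, 240×6/12 = 120, 240×1/12 = 20, 240×2/12 = 40.
cat         O        E   (O−E)²/E
O          73       60     2.8167
A         117      120     0.0750
B           8       20     7.2000
AB         42       40     0.1000
Sum = 10.192

10.192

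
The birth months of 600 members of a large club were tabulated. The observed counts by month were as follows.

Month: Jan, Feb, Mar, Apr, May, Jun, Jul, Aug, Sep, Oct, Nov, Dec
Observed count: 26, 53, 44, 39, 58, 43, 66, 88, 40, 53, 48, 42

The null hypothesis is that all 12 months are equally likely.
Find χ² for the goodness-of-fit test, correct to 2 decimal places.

Expected count for each of the 12 categories: 600/12 = 50.
Jan: (26 − 50)²/50 = 576/50 = 11.520
Feb: (53 − 50)²/50 = 9/50 = 0.180
Mar: (44 − 50)²/50 = 36/50 = 0.720
Apr: (39 − 50)²/50 = 121/50 = 2.420
May: (58 − 50)²/50 = 64/50 = 1.280
Jun: (43 − 50)²/50 = 49/50 = 0.980
Jul: (66 − 50)²/50 = 256/50 = 5.120
Aug: (88 − 50)²/50 = 1444/50 = 28.880
Sep: (40 − 50)²/50 = 100/50 = 2.000
Oct: (53 − 50)²/50 = 9/50 = 0.180
Nov: (48 − 50)²/50 = 4/50 = 0.080
Dec: (42 − 50)²/50 = 64/50 = 1.280
Sum = 54.64

54.64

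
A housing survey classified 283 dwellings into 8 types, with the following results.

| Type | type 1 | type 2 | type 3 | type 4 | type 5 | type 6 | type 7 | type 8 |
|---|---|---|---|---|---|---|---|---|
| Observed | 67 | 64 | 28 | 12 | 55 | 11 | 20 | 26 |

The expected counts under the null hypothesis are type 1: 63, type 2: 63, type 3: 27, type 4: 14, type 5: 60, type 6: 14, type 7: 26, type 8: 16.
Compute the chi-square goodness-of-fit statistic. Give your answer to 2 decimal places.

9.29

type 1: (67 − 63)²/63 = 16/63 = 0.254
type 2: (64 − 63)²/63 = 1/63 = 0.016
type 3: (28 − 27)²/27 = 1/27 = 0.037
type 4: (12 − 14)²/14 = 4/14 = 0.286
type 5: (55 − 60)²/60 = 25/60 = 0.417
type 6: (11 − 14)²/14 = 9/14 = 0.643
type 7: (20 − 26)²/26 = 36/26 = 1.385
type 8: (26 − 16)²/16 = 100/16 = 6.250
Sum = 9.29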